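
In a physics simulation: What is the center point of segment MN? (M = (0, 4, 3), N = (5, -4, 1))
Midpoint = ((0+5)/2, (4-4)/2, (3+1)/2) = (2.5, 0, 2)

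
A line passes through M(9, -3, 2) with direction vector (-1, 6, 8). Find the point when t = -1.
P(-1) = (9 + (-1)(-1), -3 + 6(-1), 2 + 8(-1)) = (10, -9, -6)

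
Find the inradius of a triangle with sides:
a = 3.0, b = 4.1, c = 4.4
s = (a+b+c)/2 = (3.0+4.1+4.4)/2 = 5.75
Area = √(s(s-a)(s-b)(s-c)) = √(5.75·2.75·1.65·1.35) = 5.93484
r = Area/s = 5.93484/5.75 = 1.032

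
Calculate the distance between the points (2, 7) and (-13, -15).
Using the distance formula: d = sqrt((x₂-x₁)² + (y₂-y₁)²)
dx = (-13) - 2 = -15
dy = (-15) - 7 = -22
d = sqrt((-15)² + (-22)²) = sqrt(225 + 484) = sqrt(709) = 26.63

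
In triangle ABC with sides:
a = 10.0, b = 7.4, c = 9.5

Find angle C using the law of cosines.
cos(C) = (a² + b² - c²)/(2ab)
cos(C) = (10.0² + 7.4² - 9.5²)/(2·10.0·7.4) = 64.51/148 = 0.435878
C = arccos(0.435878) = 64.16°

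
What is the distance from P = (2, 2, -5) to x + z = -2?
d = |1(2) + 0(2) + 1(-5) - (-2)| / √(1² + 0² + 1²) = 1/√2 = 0.7071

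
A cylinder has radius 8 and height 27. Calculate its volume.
Volume = pi * r² * h
Volume = pi * 8² * 27
Volume = pi * 64 * 27
Volume = pi * 1728
Volume = 5428.67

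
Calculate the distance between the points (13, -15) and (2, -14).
Using the distance formula: d = sqrt((x₂-x₁)² + (y₂-y₁)²)
dx = 2 - 13 = -11
dy = (-14) - (-15) = 1
d = sqrt((-11)² + 1²) = sqrt(121 + 1) = sqrt(122) = 11.05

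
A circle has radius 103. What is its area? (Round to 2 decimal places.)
Area = pi * r²
Area = pi * 103²
Area = pi * 10609
Area = 33329.16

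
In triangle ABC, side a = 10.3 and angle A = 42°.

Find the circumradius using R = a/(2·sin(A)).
R = a/(2·sin(A)) = 10.3/(2·sin(42°))
R = 10.3/(2·0.669131) = 10.3/1.338261 = 7.697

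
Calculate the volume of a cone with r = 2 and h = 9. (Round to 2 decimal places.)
Volume = (1/3) * pi * r² * h
Volume = (1/3) * pi * 2² * 9
Volume = (1/3) * pi * 4 * 9
Volume = (1/3) * pi * 36
Volume = 37.70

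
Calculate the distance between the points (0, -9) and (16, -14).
Using the distance formula: d = sqrt((x₂-x₁)² + (y₂-y₁)²)
dx = 16 - 0 = 16
dy = (-14) - (-9) = -5
d = sqrt(16² + (-5)²) = sqrt(256 + 25) = sqrt(281) = 16.76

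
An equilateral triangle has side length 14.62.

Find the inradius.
For an equilateral triangle, r = s/(2√3) where s is the side.
r = 14.62/(2√3) = 14.62/3.464102 = 4.22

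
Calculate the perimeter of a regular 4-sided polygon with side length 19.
Perimeter = number of sides * side length
Perimeter = 4 * 19
Perimeter = 76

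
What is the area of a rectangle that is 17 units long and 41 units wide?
Area = length * width
Area = 17 * 41
Area = 697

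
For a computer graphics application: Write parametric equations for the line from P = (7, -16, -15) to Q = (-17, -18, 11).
Direction vector d = Q - P = (-24, -2, 26)
x = 7 - 24t, y = -16 - 2t, z = -15 + 26t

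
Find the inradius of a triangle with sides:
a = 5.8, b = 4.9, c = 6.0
s = (a+b+c)/2 = (5.8+4.9+6.0)/2 = 8.35
Area = √(s(s-a)(s-b)(s-c)) = √(8.35·2.55·3.45·2.35) = 13.1388
r = Area/s = 13.1388/8.35 = 1.574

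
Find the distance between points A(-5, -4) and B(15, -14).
Using the distance formula: d = sqrt((x₂-x₁)² + (y₂-y₁)²)
dx = 15 - (-5) = 20
dy = (-14) - (-4) = -10
d = sqrt(20² + (-10)²) = sqrt(400 + 100) = sqrt(500) = 22.36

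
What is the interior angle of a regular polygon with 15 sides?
Interior angle of a regular n-gon = (n-2)*180/n
Interior angle = (15-2)*180/15
Interior angle = 13*180/15
Interior angle = 2340/15
Interior angle = 156 degrees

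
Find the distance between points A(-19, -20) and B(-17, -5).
Using the distance formula: d = sqrt((x₂-x₁)² + (y₂-y₁)²)
dx = (-17) - (-19) = 2
dy = (-5) - (-20) = 15
d = sqrt(2² + 15²) = sqrt(4 + 225) = sqrt(229) = 15.13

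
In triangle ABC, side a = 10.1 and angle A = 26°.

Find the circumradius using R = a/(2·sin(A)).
R = a/(2·sin(A)) = 10.1/(2·sin(26°))
R = 10.1/(2·0.438371) = 10.1/0.876742 = 11.52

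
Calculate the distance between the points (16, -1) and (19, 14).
Using the distance formula: d = sqrt((x₂-x₁)² + (y₂-y₁)²)
dx = 19 - 16 = 3
dy = 14 - (-1) = 15
d = sqrt(3² + 15²) = sqrt(9 + 225) = sqrt(234) = 15.30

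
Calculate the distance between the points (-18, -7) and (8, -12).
Using the distance formula: d = sqrt((x₂-x₁)² + (y₂-y₁)²)
dx = 8 - (-18) = 26
dy = (-12) - (-7) = -5
d = sqrt(26² + (-5)²) = sqrt(676 + 25) = sqrt(701) = 26.48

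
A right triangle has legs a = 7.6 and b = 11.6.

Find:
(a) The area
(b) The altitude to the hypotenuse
(a) Area = ½ab = ½·7.6·11.6 = 44.08
(b) Hypotenuse c = √(7.6² + 11.6²) = √192.32 = 13.8679
    Area = ½·c·h_c  →  h_c = 2·Area/c = 2·44.08/13.8679 = 6.357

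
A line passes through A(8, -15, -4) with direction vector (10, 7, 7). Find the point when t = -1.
P(-1) = (8 + 10(-1), -15 + 7(-1), -4 + 7(-1)) = (-2, -22, -11)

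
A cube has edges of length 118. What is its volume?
Volume = s³
Volume = 118³
Volume = 1643032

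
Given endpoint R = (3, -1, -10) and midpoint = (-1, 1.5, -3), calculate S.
S = (2×(-1) - 3, 2×1.5 - (-1), 2×(-3) - (-10)) = (-5, 4, 4)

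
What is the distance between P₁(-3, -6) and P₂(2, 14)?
Using the distance formula: d = sqrt((x₂-x₁)² + (y₂-y₁)²)
dx = 2 - (-3) = 5
dy = 14 - (-6) = 20
d = sqrt(5² + 20²) = sqrt(25 + 400) = sqrt(425) = 20.62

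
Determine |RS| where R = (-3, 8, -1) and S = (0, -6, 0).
d = √[(3)² + (-14)² + (1)²] = √206 = 14.35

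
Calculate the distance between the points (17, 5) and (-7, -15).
Using the distance formula: d = sqrt((x₂-x₁)² + (y₂-y₁)²)
dx = (-7) - 17 = -24
dy = (-15) - 5 = -20
d = sqrt((-24)² + (-20)²) = sqrt(576 + 400) = sqrt(976) = 31.24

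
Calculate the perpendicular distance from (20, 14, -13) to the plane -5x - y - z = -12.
d = |(-5)(20) + (-1)(14) + (-1)(-13) - (-12)| / √((-5)² + (-1)² + (-1)²) = 89/√27 = 17.13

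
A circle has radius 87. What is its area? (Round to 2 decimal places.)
Area = pi * r²
Area = pi * 87²
Area = pi * 7569
Area = 23778.71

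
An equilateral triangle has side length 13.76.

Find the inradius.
For an equilateral triangle, r = s/(2√3) where s is the side.
r = 13.76/(2√3) = 13.76/3.464102 = 3.972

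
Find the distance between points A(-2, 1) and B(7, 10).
Using the distance formula: d = sqrt((x₂-x₁)² + (y₂-y₁)²)
dx = 7 - (-2) = 9
dy = 10 - 1 = 9
d = sqrt(9² + 9²) = sqrt(81 + 81) = sqrt(162) = 12.73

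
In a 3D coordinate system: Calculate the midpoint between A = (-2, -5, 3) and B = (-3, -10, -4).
Midpoint = ((-2-3)/2, (-5-10)/2, (3-4)/2) = (-2.5, -7.5, -0.5)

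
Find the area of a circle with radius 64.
Area = pi * r²
Area = pi * 64²
Area = pi * 4096
Area = 12867.96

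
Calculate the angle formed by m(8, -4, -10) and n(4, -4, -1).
m·n = 58, |m|² = 180, |n|² = 33
cos θ = 58/√5940 ≈ 0.7525
θ ≈ 41.19°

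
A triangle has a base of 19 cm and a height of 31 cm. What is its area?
Area = (1/2) * base * height
Area = (1/2) * 19 * 31
Area = 294.50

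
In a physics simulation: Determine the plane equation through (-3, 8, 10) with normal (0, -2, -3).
d = n·P = (0)(-3) + (-2)(8) + (-3)(10) = -46
Plane: -2y - 3z = -46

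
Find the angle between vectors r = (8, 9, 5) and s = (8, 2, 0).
r·s = 82, |r|² = 170, |s|² = 68
cos θ = 82/√11560 ≈ 0.7627
θ ≈ 40.3°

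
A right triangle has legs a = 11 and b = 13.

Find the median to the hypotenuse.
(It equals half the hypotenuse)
Hypotenuse c = √(11² + 13²) = √290 = 17.0294
Median to hypotenuse = c/2 = 8.515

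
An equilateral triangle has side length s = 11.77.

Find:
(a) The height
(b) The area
(a) Height h = s·√3/2 = 11.77·√3/2 = 10.19
(b) Area = (√3/4)·s² = (√3/4)·11.77² = (√3/4)·138.533 = 59.99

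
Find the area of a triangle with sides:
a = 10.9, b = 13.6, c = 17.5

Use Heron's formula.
s = (a+b+c)/2 = (10.9+13.6+17.5)/2 = 21
A = √(s(s-a)(s-b)(s-c)) = √(21·10.1·7.4·3.5)
A = √5493.39 = 74.12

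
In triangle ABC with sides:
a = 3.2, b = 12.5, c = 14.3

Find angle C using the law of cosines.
cos(C) = (a² + b² - c²)/(2ab)
cos(C) = (3.2² + 12.5² - 14.3²)/(2·3.2·12.5) = -38/80 = -0.475000
C = arccos(-0.475000) = 118.4°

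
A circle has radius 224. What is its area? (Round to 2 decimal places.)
Area = pi * r²
Area = pi * 224²
Area = pi * 50176
Area = 157632.55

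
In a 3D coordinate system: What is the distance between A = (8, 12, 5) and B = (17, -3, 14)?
d = √[(9)² + (-15)² + (9)²] = √387 = 19.67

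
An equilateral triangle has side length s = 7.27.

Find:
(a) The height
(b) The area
(a) Height h = s·√3/2 = 7.27·√3/2 = 6.296
(b) Area = (√3/4)·s² = (√3/4)·7.27² = (√3/4)·52.8529 = 22.89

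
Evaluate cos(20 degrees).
cos(20 degrees) = 0.9397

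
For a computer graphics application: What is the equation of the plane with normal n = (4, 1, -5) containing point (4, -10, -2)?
d = n·P = (4)(4) + (1)(-10) + (-5)(-2) = 16
Plane: 4x + y - 5z = 16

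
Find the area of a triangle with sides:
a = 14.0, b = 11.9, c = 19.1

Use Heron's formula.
s = (a+b+c)/2 = (14.0+11.9+19.1)/2 = 22.5
A = √(s(s-a)(s-b)(s-c)) = √(22.5·8.5·10.6·3.4)
A = √6892.65 = 83.02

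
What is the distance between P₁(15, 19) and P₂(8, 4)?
Using the distance formula: d = sqrt((x₂-x₁)² + (y₂-y₁)²)
dx = 8 - 15 = -7
dy = 4 - 19 = -15
d = sqrt((-7)² + (-15)²) = sqrt(49 + 225) = sqrt(274) = 16.55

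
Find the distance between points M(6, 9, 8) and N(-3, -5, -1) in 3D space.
d = √[(-9)² + (-14)² + (-9)²] = √358 = 18.92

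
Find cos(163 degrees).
cos(163 degrees) = -0.9563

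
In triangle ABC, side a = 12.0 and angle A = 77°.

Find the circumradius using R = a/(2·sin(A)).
R = a/(2·sin(A)) = 12.0/(2·sin(77°))
R = 12.0/(2·0.974370) = 12.0/1.948740 = 6.158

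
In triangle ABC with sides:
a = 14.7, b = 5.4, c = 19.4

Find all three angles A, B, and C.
By the law of cosines:
cos(A) = (b² + c² - a²)/(2bc) = 0.904114  →  A = 25.3°
cos(B) = (a² + c² - b²)/(2ac) = 0.987604  →  B = 9.031°
cos(C) = (a² + b² - c²)/(2ab) = -0.825838  →  C = 145.7°
Check: A + B + C = 180.0° ✓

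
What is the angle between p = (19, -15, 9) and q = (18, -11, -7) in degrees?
p·q = 444, |p|² = 667, |q|² = 494
cos θ = 444/√329498 ≈ 0.7735
θ ≈ 39.33°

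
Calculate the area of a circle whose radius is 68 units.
Area = pi * r²
Area = pi * 68²
Area = pi * 4624
Area = 14526.72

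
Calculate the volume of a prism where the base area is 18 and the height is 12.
Volume = base area * height
Volume = 18 * 12
Volume = 216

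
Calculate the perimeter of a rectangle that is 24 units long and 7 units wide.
Perimeter = 2 * (length + width)
Perimeter = 2 * (24 + 7)
Perimeter = 2 * 31
Perimeter = 62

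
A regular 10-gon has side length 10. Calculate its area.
For a regular 10-gon with side length s = 10:
Apothem a = s / (2*tan(pi/10)) = 10 / (2*tan(pi/10)) ≈ 15.3884
Perimeter P = 10 * 10 = 100
Area = (1/2) * P * a = (1/2) * 100 * 15.3884 = 769.42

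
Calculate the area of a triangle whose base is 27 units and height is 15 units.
Area = (1/2) * base * height
Area = (1/2) * 27 * 15
Area = 202.50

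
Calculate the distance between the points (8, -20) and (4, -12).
Using the distance formula: d = sqrt((x₂-x₁)² + (y₂-y₁)²)
dx = 4 - 8 = -4
dy = (-12) - (-20) = 8
d = sqrt((-4)² + 8²) = sqrt(16 + 64) = sqrt(80) = 8.94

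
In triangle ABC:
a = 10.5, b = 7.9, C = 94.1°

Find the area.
Using A = ½ab·sin(C):
A = ½·10.5·7.9·sin(94.1°) = ½·82.95·0.997441 = 41.37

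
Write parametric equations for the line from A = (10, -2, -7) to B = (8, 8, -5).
Direction vector d = B - A = (-2, 10, 2)
x = 10 - 2t, y = -2 + 10t, z = -7 + 2t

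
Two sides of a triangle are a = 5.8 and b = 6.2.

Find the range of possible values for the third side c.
By the triangle inequality: |a - b| < c < a + b
|5.8 - 6.2| < c < 5.8 + 6.2
0.4 < c < 12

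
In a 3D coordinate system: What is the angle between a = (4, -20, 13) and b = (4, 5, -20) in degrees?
a·b = -344, |a|² = 585, |b|² = 441
cos θ = -344/√257985 ≈ -0.6773
θ ≈ 132.6°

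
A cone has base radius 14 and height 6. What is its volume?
Volume = (1/3) * pi * r² * h
Volume = (1/3) * pi * 14² * 6
Volume = (1/3) * pi * 196 * 6
Volume = (1/3) * pi * 1176
Volume = 1231.50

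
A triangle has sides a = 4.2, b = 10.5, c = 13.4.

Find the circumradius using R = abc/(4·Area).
s = (a+b+c)/2 = 14.05
Area = √(s(s-a)(s-b)(s-c)) = √(14.05·9.85·3.55·0.65) = 17.8701
R = abc/(4·Area) = (4.2·10.5·13.4)/(4·17.8701) = 590.94/71.4804 = 8.267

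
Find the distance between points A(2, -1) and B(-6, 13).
Using the distance formula: d = sqrt((x₂-x₁)² + (y₂-y₁)²)
dx = (-6) - 2 = -8
dy = 13 - (-1) = 14
d = sqrt((-8)² + 14²) = sqrt(64 + 196) = sqrt(260) = 16.12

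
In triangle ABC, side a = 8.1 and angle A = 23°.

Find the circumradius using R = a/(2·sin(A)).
R = a/(2·sin(A)) = 8.1/(2·sin(23°))
R = 8.1/(2·0.390731) = 8.1/0.781462 = 10.37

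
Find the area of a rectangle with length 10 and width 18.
Area = length * width
Area = 10 * 18
Area = 180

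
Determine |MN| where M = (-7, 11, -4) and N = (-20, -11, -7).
d = √[(-13)² + (-22)² + (-3)²] = √662 = 25.73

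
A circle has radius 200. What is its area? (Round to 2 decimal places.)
Area = pi * r²
Area = pi * 200²
Area = pi * 40000
Area = 125663.71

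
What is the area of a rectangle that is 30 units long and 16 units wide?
Area = length * width
Area = 30 * 16
Area = 480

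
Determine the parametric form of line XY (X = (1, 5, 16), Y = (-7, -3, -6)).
Direction vector d = Y - X = (-8, -8, -22)
x = 1 - 8t, y = 5 - 8t, z = 16 - 22t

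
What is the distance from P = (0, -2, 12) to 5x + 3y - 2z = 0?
d = |5(0) + 3(-2) + (-2)(12) - (0)| / √(5² + 3² + (-2)²) = 30/√38 = 4.867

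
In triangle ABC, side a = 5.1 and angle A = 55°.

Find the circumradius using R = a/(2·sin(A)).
R = a/(2·sin(A)) = 5.1/(2·sin(55°))
R = 5.1/(2·0.819152) = 5.1/1.638304 = 3.113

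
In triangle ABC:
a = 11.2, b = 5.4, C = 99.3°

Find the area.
Using A = ½ab·sin(C):
A = ½·11.2·5.4·sin(99.3°) = ½·60.48·0.986856 = 29.84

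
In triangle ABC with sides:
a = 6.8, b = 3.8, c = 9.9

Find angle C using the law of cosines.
cos(C) = (a² + b² - c²)/(2ab)
cos(C) = (6.8² + 3.8² - 9.9²)/(2·6.8·3.8) = -37.33/51.68 = -0.722330
C = arccos(-0.722330) = 136.2°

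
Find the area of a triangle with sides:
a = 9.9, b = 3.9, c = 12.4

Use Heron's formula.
s = (a+b+c)/2 = (9.9+3.9+12.4)/2 = 13.1
A = √(s(s-a)(s-b)(s-c)) = √(13.1·3.2·9.2·0.7)
A = √269.965 = 16.43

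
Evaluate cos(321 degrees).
cos(321 degrees) = 0.7771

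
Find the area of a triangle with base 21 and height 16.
Area = (1/2) * base * height
Area = (1/2) * 21 * 16
Area = 168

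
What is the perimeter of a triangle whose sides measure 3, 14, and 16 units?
Perimeter = sum of all sides
Perimeter = 3 + 14 + 16
Perimeter = 33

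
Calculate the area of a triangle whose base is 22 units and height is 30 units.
Area = (1/2) * base * height
Area = (1/2) * 22 * 30
Area = 330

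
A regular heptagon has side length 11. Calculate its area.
For a regular 7-gon with side length s = 11:
Apothem a = s / (2*tan(pi/7)) = 11 / (2*tan(pi/7)) ≈ 11.4209
Perimeter P = 7 * 11 = 77
Area = (1/2) * P * a = (1/2) * 77 * 11.4209 = 439.70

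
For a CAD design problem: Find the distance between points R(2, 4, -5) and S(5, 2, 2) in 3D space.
d = √[(3)² + (-2)² + (7)²] = √62 = 7.874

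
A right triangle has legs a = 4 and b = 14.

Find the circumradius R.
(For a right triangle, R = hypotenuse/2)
Hypotenuse c = √(4² + 14²) = √212 = 14.5602
R = c/2 = 7.28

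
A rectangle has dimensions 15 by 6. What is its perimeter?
Perimeter = 2 * (length + width)
Perimeter = 2 * (15 + 6)
Perimeter = 2 * 21
Perimeter = 42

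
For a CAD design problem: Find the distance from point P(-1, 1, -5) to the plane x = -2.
d = |1(-1) + 0(1) + 0(-5) - (-2)| / √(1² + 0² + 0²) = 1/√1 = 1.0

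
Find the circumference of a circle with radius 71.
Circumference = 2 * pi * r
Circumference = 2 * pi * 71
Circumference = 446.11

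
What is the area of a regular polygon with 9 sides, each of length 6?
For a regular 9-gon with side length s = 6:
Apothem a = s / (2*tan(pi/9)) = 6 / (2*tan(pi/9)) ≈ 8.24243
Perimeter P = 9 * 6 = 54
Area = (1/2) * P * a = (1/2) * 54 * 8.24243 = 222.55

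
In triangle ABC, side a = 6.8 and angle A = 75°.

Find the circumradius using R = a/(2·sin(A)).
R = a/(2·sin(A)) = 6.8/(2·sin(75°))
R = 6.8/(2·0.965926) = 6.8/1.931852 = 3.52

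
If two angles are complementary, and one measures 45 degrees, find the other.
Complementary angles sum to 90 degrees.
Other angle = 90 - 45
Other angle = 45 degrees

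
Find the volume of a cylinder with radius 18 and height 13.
Volume = pi * r² * h
Volume = pi * 18² * 13
Volume = pi * 324 * 13
Volume = pi * 4212
Volume = 13232.39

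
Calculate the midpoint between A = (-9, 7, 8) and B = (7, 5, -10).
Midpoint = ((-9+7)/2, (7+5)/2, (8-10)/2) = (-1, 6, -1)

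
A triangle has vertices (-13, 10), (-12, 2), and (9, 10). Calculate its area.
Using the coordinate formula: Area = (1/2)|x₁(y₂-y₃) + x₂(y₃-y₁) + x₃(y₁-y₂)|
Area = (1/2)|(-13)(2-10) + (-12)(10-10) + 9(10-2)|
Area = (1/2)|(-13)*(-8) + (-12)*0 + 9*8|
Area = (1/2)|104 + 0 + 72|
Area = (1/2)*176 = 88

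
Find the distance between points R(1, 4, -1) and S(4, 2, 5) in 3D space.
d = √[(3)² + (-2)² + (6)²] = √49 = 7.0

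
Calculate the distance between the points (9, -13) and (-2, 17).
Using the distance formula: d = sqrt((x₂-x₁)² + (y₂-y₁)²)
dx = (-2) - 9 = -11
dy = 17 - (-13) = 30
d = sqrt((-11)² + 30²) = sqrt(121 + 900) = sqrt(1021) = 31.95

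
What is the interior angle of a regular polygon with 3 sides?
Interior angle of a regular n-gon = (n-2)*180/n
Interior angle = (3-2)*180/3
Interior angle = 1*180/3
Interior angle = 180/3
Interior angle = 60 degrees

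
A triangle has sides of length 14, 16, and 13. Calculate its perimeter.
Perimeter = sum of all sides
Perimeter = 14 + 16 + 13
Perimeter = 43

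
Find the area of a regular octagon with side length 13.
For a regular 8-gon with side length s = 13:
Apothem a = s / (2*tan(pi/8)) = 13 / (2*tan(pi/8)) ≈ 15.6924
Perimeter P = 8 * 13 = 104
Area = (1/2) * P * a = (1/2) * 104 * 15.6924 = 816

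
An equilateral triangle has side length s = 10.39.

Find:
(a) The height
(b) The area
(a) Height h = s·√3/2 = 10.39·√3/2 = 8.998
(b) Area = (√3/4)·s² = (√3/4)·10.39² = (√3/4)·107.952 = 46.74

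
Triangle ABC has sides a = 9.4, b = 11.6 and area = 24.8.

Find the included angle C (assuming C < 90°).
Area = ½ab·sin(C)  →  sin(C) = 2·Area/(ab)
sin(C) = 2·24.8/(9.4·11.6) = 0.454879
C = arcsin(0.454879) = 27.06°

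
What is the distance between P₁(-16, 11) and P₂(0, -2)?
Using the distance formula: d = sqrt((x₂-x₁)² + (y₂-y₁)²)
dx = 0 - (-16) = 16
dy = (-2) - 11 = -13
d = sqrt(16² + (-13)²) = sqrt(256 + 169) = sqrt(425) = 20.62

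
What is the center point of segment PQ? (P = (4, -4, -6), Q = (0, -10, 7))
Midpoint = ((4+0)/2, (-4-10)/2, (-6+7)/2) = (2, -7, 0.5)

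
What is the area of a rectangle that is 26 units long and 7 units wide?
Area = length * width
Area = 26 * 7
Area = 182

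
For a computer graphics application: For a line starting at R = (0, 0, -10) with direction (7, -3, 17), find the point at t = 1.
P(1) = (0 + 7(1), 0 + (-3)(1), -10 + 17(1)) = (7, -3, 7)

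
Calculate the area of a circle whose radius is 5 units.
Area = pi * r²
Area = pi * 5²
Area = pi * 25
Area = 78.54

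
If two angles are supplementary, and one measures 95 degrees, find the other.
Supplementary angles sum to 180 degrees.
Other angle = 180 - 95
Other angle = 85 degrees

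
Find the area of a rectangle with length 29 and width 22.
Area = length * width
Area = 29 * 22
Area = 638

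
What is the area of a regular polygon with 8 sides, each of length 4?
For a regular 8-gon with side length s = 4:
Apothem a = s / (2*tan(pi/8)) = 4 / (2*tan(pi/8)) ≈ 4.8284
Perimeter P = 8 * 4 = 32
Area = (1/2) * P * a = (1/2) * 32 * 4.8284 = 77.25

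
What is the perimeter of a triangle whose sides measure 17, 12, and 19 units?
Perimeter = sum of all sides
Perimeter = 17 + 12 + 19
Perimeter = 48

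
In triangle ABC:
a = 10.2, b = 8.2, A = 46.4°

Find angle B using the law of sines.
sin(B)/b = sin(A)/a
sin(B) = b·sin(A)/a = 8.2·sin(46.4°)/10.2 = 0.582177
B = arcsin(0.582177) = 35.6°  (b ≤ a, so B ≤ A and the acute solution is unique)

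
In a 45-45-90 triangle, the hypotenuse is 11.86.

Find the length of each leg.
In a 45-45-90 triangle, hypotenuse = leg·√2  →  leg = hypotenuse/√2
leg = 11.86/√2 = 8.386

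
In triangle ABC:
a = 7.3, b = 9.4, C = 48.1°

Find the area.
Using A = ½ab·sin(C):
A = ½·7.3·9.4·sin(48.1°) = ½·68.62·0.744312 = 25.54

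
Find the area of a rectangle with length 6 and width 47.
Area = length * width
Area = 6 * 47
Area = 282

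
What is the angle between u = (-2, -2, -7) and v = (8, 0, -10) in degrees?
u·v = 54, |u|² = 57, |v|² = 164
cos θ = 54/√9348 ≈ 0.5585
θ ≈ 56.05°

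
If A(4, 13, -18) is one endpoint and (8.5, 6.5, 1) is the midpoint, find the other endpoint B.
B = (2×8.5 - 4, 2×6.5 - 13, 2×1 - (-18)) = (13, 0, 20)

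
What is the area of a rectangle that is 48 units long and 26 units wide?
Area = length * width
Area = 48 * 26
Area = 1248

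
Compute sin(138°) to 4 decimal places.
sin(138 degrees) = 0.6691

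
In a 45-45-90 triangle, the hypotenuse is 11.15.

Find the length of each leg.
In a 45-45-90 triangle, hypotenuse = leg·√2  →  leg = hypotenuse/√2
leg = 11.15/√2 = 7.884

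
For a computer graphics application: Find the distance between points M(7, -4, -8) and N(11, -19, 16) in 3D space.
d = √[(4)² + (-15)² + (24)²] = √817 = 28.58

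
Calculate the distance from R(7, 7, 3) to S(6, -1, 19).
d = √[(-1)² + (-8)² + (16)²] = √321 = 17.92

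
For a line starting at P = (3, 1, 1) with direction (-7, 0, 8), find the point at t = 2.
P(2) = (3 + (-7)(2), 1 + 0(2), 1 + 8(2)) = (-11, 1, 17)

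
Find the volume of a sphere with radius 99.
Volume = (4/3) * pi * r³
Volume = (4/3) * pi * 99³
Volume = (4/3) * pi * 970299
Volume = 4064378.95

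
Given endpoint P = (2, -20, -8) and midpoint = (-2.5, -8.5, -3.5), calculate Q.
Q = (2×(-2.5) - 2, 2×(-8.5) - (-20), 2×(-3.5) - (-8)) = (-7, 3, 1)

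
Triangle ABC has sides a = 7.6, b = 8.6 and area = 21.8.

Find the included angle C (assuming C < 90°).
Area = ½ab·sin(C)  →  sin(C) = 2·Area/(ab)
sin(C) = 2·21.8/(7.6·8.6) = 0.667075
C = arcsin(0.667075) = 41.84°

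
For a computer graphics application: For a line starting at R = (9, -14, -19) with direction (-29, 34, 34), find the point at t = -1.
P(-1) = (9 + (-29)(-1), -14 + 34(-1), -19 + 34(-1)) = (38, -48, -53)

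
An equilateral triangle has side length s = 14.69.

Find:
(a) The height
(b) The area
(a) Height h = s·√3/2 = 14.69·√3/2 = 12.72
(b) Area = (√3/4)·s² = (√3/4)·14.69² = (√3/4)·215.796 = 93.44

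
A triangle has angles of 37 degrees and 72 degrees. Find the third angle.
Sum of angles in a triangle = 180 degrees
Third angle = 180 - 37 - 72
Third angle = 71 degrees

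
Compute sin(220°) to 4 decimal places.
sin(220 degrees) = -0.6428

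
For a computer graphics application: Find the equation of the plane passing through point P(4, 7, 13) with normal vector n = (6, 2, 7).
d = n·P = (6)(4) + (2)(7) + (7)(13) = 129
Plane: 6x + 2y + 7z = 129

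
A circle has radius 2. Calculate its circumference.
Circumference = 2 * pi * r
Circumference = 2 * pi * 2
Circumference = 12.57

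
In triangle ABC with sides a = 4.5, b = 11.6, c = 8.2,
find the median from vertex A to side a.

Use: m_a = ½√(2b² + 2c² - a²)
m_a = ½√(2·11.6² + 2·8.2² - 4.5²)
m_a = ½√(269.12 + 134.48 - 20.25) = ½√383.35 = 9.79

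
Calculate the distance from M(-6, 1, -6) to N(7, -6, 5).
d = √[(13)² + (-7)² + (11)²] = √339 = 18.41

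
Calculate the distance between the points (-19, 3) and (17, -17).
Using the distance formula: d = sqrt((x₂-x₁)² + (y₂-y₁)²)
dx = 17 - (-19) = 36
dy = (-17) - 3 = -20
d = sqrt(36² + (-20)²) = sqrt(1296 + 400) = sqrt(1696) = 41.18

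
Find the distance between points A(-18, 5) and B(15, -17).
Using the distance formula: d = sqrt((x₂-x₁)² + (y₂-y₁)²)
dx = 15 - (-18) = 33
dy = (-17) - 5 = -22
d = sqrt(33² + (-22)²) = sqrt(1089 + 484) = sqrt(1573) = 39.66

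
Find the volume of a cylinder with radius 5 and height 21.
Volume = pi * r² * h
Volume = pi * 5² * 21
Volume = pi * 25 * 21
Volume = pi * 525
Volume = 1649.34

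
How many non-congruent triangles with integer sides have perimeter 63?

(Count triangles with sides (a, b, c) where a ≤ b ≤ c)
With a ≤ b ≤ c and a + b + c = 63, the triangle inequality a + b > c gives c < 63/2, so c ≤ 31.
Iterate a from 1 to ⌊p/3⌋ = 21; for each a, b ranges from a to ⌊(p−a)/2⌋ with c = p − a − b, keeping only c ≥ b.
Triples: (1, 31, 31), (2, 30, 31), (3, 29, 31), …
Count = 91 triangles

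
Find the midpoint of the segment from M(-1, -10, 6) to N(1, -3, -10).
Midpoint = ((-1+1)/2, (-10-3)/2, (6-10)/2) = (0, -6.5, -2)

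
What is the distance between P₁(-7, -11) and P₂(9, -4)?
Using the distance formula: d = sqrt((x₂-x₁)² + (y₂-y₁)²)
dx = 9 - (-7) = 16
dy = (-4) - (-11) = 7
d = sqrt(16² + 7²) = sqrt(256 + 49) = sqrt(305) = 17.46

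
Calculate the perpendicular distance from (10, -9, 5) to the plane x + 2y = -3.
d = |1(10) + 2(-9) + 0(5) - (-3)| / √(1² + 2² + 0²) = 5/√5 = 2.236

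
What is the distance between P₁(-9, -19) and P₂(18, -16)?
Using the distance formula: d = sqrt((x₂-x₁)² + (y₂-y₁)²)
dx = 18 - (-9) = 27
dy = (-16) - (-19) = 3
d = sqrt(27² + 3²) = sqrt(729 + 9) = sqrt(738) = 27.17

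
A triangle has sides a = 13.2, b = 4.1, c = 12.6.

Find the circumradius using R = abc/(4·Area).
s = (a+b+c)/2 = 14.95
Area = √(s(s-a)(s-b)(s-c)) = √(14.95·1.75·10.85·2.35) = 25.8279
R = abc/(4·Area) = (13.2·4.1·12.6)/(4·25.8279) = 681.912/103.3116 = 6.601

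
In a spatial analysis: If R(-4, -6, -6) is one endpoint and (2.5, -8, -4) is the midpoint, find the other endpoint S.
S = (2×2.5 - (-4), 2×(-8) - (-6), 2×(-4) - (-6)) = (9, -10, -2)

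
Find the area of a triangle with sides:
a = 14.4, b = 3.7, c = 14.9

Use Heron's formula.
s = (a+b+c)/2 = (14.4+3.7+14.9)/2 = 16.5
A = √(s(s-a)(s-b)(s-c)) = √(16.5·2.1·12.8·1.6)
A = √709.632 = 26.64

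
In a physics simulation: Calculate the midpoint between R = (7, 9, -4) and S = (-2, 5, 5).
Midpoint = ((7-2)/2, (9+5)/2, (-4+5)/2) = (2.5, 7, 0.5)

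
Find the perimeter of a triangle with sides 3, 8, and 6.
Perimeter = sum of all sides
Perimeter = 3 + 8 + 6
Perimeter = 17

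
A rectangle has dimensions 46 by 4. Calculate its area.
Area = length * width
Area = 46 * 4
Area = 184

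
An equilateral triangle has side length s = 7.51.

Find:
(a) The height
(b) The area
(a) Height h = s·√3/2 = 7.51·√3/2 = 6.504
(b) Area = (√3/4)·s² = (√3/4)·7.51² = (√3/4)·56.4001 = 24.42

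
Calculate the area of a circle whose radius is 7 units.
Area = pi * r²
Area = pi * 7²
Area = pi * 49
Area = 153.94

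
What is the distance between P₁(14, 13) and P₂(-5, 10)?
Using the distance formula: d = sqrt((x₂-x₁)² + (y₂-y₁)²)
dx = (-5) - 14 = -19
dy = 10 - 13 = -3
d = sqrt((-19)² + (-3)²) = sqrt(361 + 9) = sqrt(370) = 19.24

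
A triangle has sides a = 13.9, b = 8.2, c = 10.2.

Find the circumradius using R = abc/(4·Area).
s = (a+b+c)/2 = 16.15
Area = √(s(s-a)(s-b)(s-c)) = √(16.15·2.25·7.95·5.95) = 41.4591
R = abc/(4·Area) = (13.9·8.2·10.2)/(4·41.4591) = 1162.596/165.8364 = 7.011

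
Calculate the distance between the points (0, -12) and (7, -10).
Using the distance formula: d = sqrt((x₂-x₁)² + (y₂-y₁)²)
dx = 7 - 0 = 7
dy = (-10) - (-12) = 2
d = sqrt(7² + 2²) = sqrt(49 + 4) = sqrt(53) = 7.28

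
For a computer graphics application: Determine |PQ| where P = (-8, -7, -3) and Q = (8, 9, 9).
d = √[(16)² + (16)² + (12)²] = √656 = 25.61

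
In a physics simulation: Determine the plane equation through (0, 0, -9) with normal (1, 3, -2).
d = n·P = (1)(0) + (3)(0) + (-2)(-9) = 18
Plane: x + 3y - 2z = 18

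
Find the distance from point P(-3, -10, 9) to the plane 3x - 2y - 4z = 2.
d = |3(-3) + (-2)(-10) + (-4)(9) - (2)| / √(3² + (-2)² + (-4)²) = 27/√29 = 5.014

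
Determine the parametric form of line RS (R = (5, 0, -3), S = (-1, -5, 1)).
Direction vector d = S - R = (-6, -5, 4)
x = 5 - 6t, y = 0 - 5t, z = -3 + 4t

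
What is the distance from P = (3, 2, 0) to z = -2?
d = |0(3) + 0(2) + 1(0) - (-2)| / √(0² + 0² + 1²) = 2/√1 = 2.0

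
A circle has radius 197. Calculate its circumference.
Circumference = 2 * pi * r
Circumference = 2 * pi * 197
Circumference = 1237.79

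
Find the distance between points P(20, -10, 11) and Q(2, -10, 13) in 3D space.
d = √[(-18)² + (0)² + (2)²] = √328 = 18.11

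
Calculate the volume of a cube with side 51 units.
Volume = s³
Volume = 51³
Volume = 132651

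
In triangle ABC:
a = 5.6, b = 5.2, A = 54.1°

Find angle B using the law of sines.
sin(B)/b = sin(A)/a
sin(B) = b·sin(A)/a = 5.2·sin(54.1°)/5.6 = 0.752182
B = arcsin(0.752182) = 48.78°  (b ≤ a, so B ≤ A and the acute solution is unique)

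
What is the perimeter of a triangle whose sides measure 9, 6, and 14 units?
Perimeter = sum of all sides
Perimeter = 9 + 6 + 14
Perimeter = 29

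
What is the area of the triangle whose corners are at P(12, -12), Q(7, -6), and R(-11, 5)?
Using the coordinate formula: Area = (1/2)|x₁(y₂-y₃) + x₂(y₃-y₁) + x₃(y₁-y₂)|
Area = (1/2)|12((-6)-5) + 7(5-(-12)) + (-11)((-12)-(-6))|
Area = (1/2)|12*(-11) + 7*17 + (-11)*(-6)|
Area = (1/2)|(-132) + 119 + 66|
Area = (1/2)*53 = 26.50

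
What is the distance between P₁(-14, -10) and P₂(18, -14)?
Using the distance formula: d = sqrt((x₂-x₁)² + (y₂-y₁)²)
dx = 18 - (-14) = 32
dy = (-14) - (-10) = -4
d = sqrt(32² + (-4)²) = sqrt(1024 + 16) = sqrt(1040) = 32.25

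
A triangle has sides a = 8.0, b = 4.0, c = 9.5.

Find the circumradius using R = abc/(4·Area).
s = (a+b+c)/2 = 10.75
Area = √(s(s-a)(s-b)(s-c)) = √(10.75·2.75·6.75·1.25) = 15.7935
R = abc/(4·Area) = (8.0·4.0·9.5)/(4·15.7935) = 304/63.174 = 4.812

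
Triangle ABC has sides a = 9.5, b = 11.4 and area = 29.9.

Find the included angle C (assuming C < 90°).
Area = ½ab·sin(C)  →  sin(C) = 2·Area/(ab)
sin(C) = 2·29.9/(9.5·11.4) = 0.552170
C = arcsin(0.552170) = 33.52°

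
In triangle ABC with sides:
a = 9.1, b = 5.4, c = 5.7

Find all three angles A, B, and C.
By the law of cosines:
cos(A) = (b² + c² - a²)/(2bc) = -0.343730  →  A = 110.1°
cos(B) = (a² + c² - b²)/(2ac) = 0.830345  →  B = 33.87°
cos(C) = (a² + b² - c²)/(2ab) = 0.808710  →  C = 36.03°
Check: A + B + C = 180.0° ✓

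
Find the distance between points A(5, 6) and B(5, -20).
Using the distance formula: d = sqrt((x₂-x₁)² + (y₂-y₁)²)
dx = 5 - 5 = 0
dy = (-20) - 6 = -26
d = sqrt(0² + (-26)²) = sqrt(0 + 676) = sqrt(676) = 26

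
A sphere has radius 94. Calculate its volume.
Volume = (4/3) * pi * r³
Volume = (4/3) * pi * 94³
Volume = (4/3) * pi * 830584
Volume = 3479142.12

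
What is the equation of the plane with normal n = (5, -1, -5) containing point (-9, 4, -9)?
d = n·P = (5)(-9) + (-1)(4) + (-5)(-9) = -4
Plane: 5x - y - 5z = -4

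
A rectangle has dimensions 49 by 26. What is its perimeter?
Perimeter = 2 * (length + width)
Perimeter = 2 * (49 + 26)
Perimeter = 2 * 75
Perimeter = 150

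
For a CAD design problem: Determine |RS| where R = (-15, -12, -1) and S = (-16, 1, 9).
d = √[(-1)² + (13)² + (10)²] = √270 = 16.43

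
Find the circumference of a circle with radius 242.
Circumference = 2 * pi * r
Circumference = 2 * pi * 242
Circumference = 1520.53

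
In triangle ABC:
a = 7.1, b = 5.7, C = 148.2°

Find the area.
Using A = ½ab·sin(C):
A = ½·7.1·5.7·sin(148.2°) = ½·40.47·0.526956 = 10.66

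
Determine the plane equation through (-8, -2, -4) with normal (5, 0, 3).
d = n·P = (5)(-8) + (0)(-2) + (3)(-4) = -52
Plane: 5x + 3z = -52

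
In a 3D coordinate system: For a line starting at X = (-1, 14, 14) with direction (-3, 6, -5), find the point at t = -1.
P(-1) = (-1 + (-3)(-1), 14 + 6(-1), 14 + (-5)(-1)) = (2, 8, 19)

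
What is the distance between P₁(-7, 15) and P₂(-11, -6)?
Using the distance formula: d = sqrt((x₂-x₁)² + (y₂-y₁)²)
dx = (-11) - (-7) = -4
dy = (-6) - 15 = -21
d = sqrt((-4)² + (-21)²) = sqrt(16 + 441) = sqrt(457) = 21.38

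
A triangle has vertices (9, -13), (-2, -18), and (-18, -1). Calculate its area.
Using the coordinate formula: Area = (1/2)|x₁(y₂-y₃) + x₂(y₃-y₁) + x₃(y₁-y₂)|
Area = (1/2)|9((-18)-(-1)) + (-2)((-1)-(-13)) + (-18)((-13)-(-18))|
Area = (1/2)|9*(-17) + (-2)*12 + (-18)*5|
Area = (1/2)|(-153) + (-24) + (-90)|
Area = (1/2)*267 = 133.50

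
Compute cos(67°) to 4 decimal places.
cos(67 degrees) = 0.3907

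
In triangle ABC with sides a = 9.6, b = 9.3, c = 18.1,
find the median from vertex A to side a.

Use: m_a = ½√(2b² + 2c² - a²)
m_a = ½√(2·9.3² + 2·18.1² - 9.6²)
m_a = ½√(172.98 + 655.22 - 92.16) = ½√736.04 = 13.57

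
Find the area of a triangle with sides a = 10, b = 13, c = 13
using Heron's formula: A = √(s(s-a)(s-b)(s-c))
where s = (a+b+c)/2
s = (10+13+13)/2 = 18
A = √(18·8·5·5) = √3600 = 60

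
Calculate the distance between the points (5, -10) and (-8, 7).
Using the distance formula: d = sqrt((x₂-x₁)² + (y₂-y₁)²)
dx = (-8) - 5 = -13
dy = 7 - (-10) = 17
d = sqrt((-13)² + 17²) = sqrt(169 + 289) = sqrt(458) = 21.40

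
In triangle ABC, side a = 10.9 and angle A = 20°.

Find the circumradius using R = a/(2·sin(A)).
R = a/(2·sin(A)) = 10.9/(2·sin(20°))
R = 10.9/(2·0.342020) = 10.9/0.684040 = 15.93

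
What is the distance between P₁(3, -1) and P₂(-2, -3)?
Using the distance formula: d = sqrt((x₂-x₁)² + (y₂-y₁)²)
dx = (-2) - 3 = -5
dy = (-3) - (-1) = -2
d = sqrt((-5)² + (-2)²) = sqrt(25 + 4) = sqrt(29) = 5.39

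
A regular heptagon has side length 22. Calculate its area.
For a regular 7-gon with side length s = 22:
Apothem a = s / (2*tan(pi/7)) = 22 / (2*tan(pi/7)) ≈ 22.8417
Perimeter P = 7 * 22 = 154
Area = (1/2) * P * a = (1/2) * 154 * 22.8417 = 1758.81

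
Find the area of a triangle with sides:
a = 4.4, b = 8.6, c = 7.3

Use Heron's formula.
s = (a+b+c)/2 = (4.4+8.6+7.3)/2 = 10.15
A = √(s(s-a)(s-b)(s-c)) = √(10.15·5.75·1.55·2.85)
A = √257.816 = 16.06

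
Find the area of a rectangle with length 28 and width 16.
Area = length * width
Area = 28 * 16
Area = 448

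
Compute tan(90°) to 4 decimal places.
tan(90 degrees) = undefined
Decimal approximation: undefined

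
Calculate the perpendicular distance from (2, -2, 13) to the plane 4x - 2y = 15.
d = |4(2) + (-2)(-2) + 0(13) - (15)| / √(4² + (-2)² + 0²) = 3/√20 = 0.6708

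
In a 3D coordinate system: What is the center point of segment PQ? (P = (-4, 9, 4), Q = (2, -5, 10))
Midpoint = ((-4+2)/2, (9-5)/2, (4+10)/2) = (-1, 2, 7)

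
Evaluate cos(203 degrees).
cos(203 degrees) = -0.9205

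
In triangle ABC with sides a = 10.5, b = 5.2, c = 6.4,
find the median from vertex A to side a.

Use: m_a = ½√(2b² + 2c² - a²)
m_a = ½√(2·5.2² + 2·6.4² - 10.5²)
m_a = ½√(54.08 + 81.92 - 110.25) = ½√25.75 = 2.537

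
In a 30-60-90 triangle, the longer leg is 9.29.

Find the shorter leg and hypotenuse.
In a 30-60-90 triangle, sides are in ratio 1 : √3 : 2.
Long leg = short leg·√3  →  short leg = 9.29/√3 = 5.364
Hypotenuse = 2·(short leg) = 2·9.29/√3 = 10.73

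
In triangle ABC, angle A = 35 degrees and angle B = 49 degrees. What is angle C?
Sum of angles in a triangle = 180 degrees
Third angle = 180 - 35 - 49
Third angle = 96 degrees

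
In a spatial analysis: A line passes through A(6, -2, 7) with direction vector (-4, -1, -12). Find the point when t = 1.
P(1) = (6 + (-4)(1), -2 + (-1)(1), 7 + (-12)(1)) = (2, -3, -5)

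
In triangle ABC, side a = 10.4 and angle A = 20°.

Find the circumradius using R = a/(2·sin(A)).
R = a/(2·sin(A)) = 10.4/(2·sin(20°))
R = 10.4/(2·0.342020) = 10.4/0.684040 = 15.2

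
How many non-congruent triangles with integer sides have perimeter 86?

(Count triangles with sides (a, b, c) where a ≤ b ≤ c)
With a ≤ b ≤ c and a + b + c = 86, the triangle inequality a + b > c gives c < 86/2, so c ≤ 42.
Iterate a from 1 to ⌊p/3⌋ = 28; for each a, b ranges from a to ⌊(p−a)/2⌋ with c = p − a − b, keeping only c ≥ b.
Triples: (2, 42, 42), (3, 41, 42), (4, 40, 42), …
Count = 154 triangles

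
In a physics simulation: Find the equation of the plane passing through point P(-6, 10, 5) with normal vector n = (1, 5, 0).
d = n·P = (1)(-6) + (5)(10) + (0)(5) = 44
Plane: x + 5y = 44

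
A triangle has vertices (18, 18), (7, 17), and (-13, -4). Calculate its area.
Using the coordinate formula: Area = (1/2)|x₁(y₂-y₃) + x₂(y₃-y₁) + x₃(y₁-y₂)|
Area = (1/2)|18(17-(-4)) + 7((-4)-18) + (-13)(18-17)|
Area = (1/2)|18*21 + 7*(-22) + (-13)*1|
Area = (1/2)|378 + (-154) + (-13)|
Area = (1/2)*211 = 105.50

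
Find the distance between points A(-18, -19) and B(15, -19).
Using the distance formula: d = sqrt((x₂-x₁)² + (y₂-y₁)²)
dx = 15 - (-18) = 33
dy = (-19) - (-19) = 0
d = sqrt(33² + 0²) = sqrt(1089 + 0) = sqrt(1089) = 33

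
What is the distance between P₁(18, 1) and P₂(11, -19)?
Using the distance formula: d = sqrt((x₂-x₁)² + (y₂-y₁)²)
dx = 11 - 18 = -7
dy = (-19) - 1 = -20
d = sqrt((-7)² + (-20)²) = sqrt(49 + 400) = sqrt(449) = 21.19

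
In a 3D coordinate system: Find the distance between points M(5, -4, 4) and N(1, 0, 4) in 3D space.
d = √[(-4)² + (4)² + (0)²] = √32 = 5.657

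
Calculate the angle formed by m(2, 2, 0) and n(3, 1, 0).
m·n = 8, |m|² = 8, |n|² = 10
cos θ = 8/√80 ≈ 0.8944
θ ≈ 26.57°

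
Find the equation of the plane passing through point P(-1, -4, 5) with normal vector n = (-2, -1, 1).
d = n·P = (-2)(-1) + (-1)(-4) + (1)(5) = 11
Plane: -2x - y + z = 11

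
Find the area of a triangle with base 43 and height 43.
Area = (1/2) * base * height
Area = (1/2) * 43 * 43
Area = 924.50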